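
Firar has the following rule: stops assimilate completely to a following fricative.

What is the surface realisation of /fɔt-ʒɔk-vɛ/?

[fɔʒʒɔvvɛ]

/t/ is the segment targeted by the rule; it sits immediately before /ʒ/, so it assimilates completely and surfaces as [ʒ].
At the second juncture, /k/ likewise becomes [v] adjacent to /v/.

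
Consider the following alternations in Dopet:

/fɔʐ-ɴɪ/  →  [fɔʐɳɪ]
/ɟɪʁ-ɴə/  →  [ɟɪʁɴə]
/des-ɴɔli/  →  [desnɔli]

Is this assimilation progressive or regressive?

progressive

Comparing underlying and surface forms, /ɴ/ → [ɳ] is the alternation; the neighbouring /ʐ/ is constant.
The change uvular → retroflex matches the place of the preceding /ʐ/, identifying this as place assimilation.
The other alternating form patterns the same way: /ɴ/ → [n] after /s/ (uvular → alveolar, matching alveolar) — only place changes, and always toward the preceding segment.
Nothing changes in [ɟɪʁɴə]: there the adjacent consonants already agree in place (/ɴ/ and /ʁ/ are both uvular), so this form is consistent with the same rule.
Since the segment that changes follows the conditioning segment, the assimilation is progressive.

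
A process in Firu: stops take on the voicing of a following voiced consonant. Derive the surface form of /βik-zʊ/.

/k/ is a voiceless velar stop. The following trigger /z/ is voiced, so /k/ must become voiced as well.
Changing only its voicing to voiced gives [g] — the voiced velar stop.

[βigzʊ]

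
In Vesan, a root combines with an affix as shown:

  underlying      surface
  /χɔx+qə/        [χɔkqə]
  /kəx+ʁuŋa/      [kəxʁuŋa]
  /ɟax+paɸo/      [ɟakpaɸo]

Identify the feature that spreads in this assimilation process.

Comparing underlying and surface forms, /x/ → [k] is the alternation; the neighbouring /q/ is constant.
The change fricative → stop matches the manner of the following /q/, identifying this as manner assimilation.
The same holds elsewhere in the data: /x/ → [k] before /p/ (fricative → stop, matching a stop) — only manner changes, and always toward the following segment.
No alternation appears in [kəxʁuŋa]: there the adjacent consonants already agree in manner (/x/ and /ʁ/ are both fricatives), so this form is consistent with the same rule.

manner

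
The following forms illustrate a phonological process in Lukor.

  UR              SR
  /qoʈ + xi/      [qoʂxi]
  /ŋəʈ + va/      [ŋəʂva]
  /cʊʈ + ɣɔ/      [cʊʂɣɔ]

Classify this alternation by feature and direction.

regressive manner assimilation

Comparing underlying and surface forms, /ʈ/ → [ʂ] is the alternation; the neighbouring /x/ is constant.
The change stop → fricative matches the manner of the following /x/, identifying this as manner assimilation.
Place and voice are unchanged, so the assimilation is partial, not total.
The same holds elsewhere in the data: /ʈ/ → [ʂ] before /v/ (stop → fricative, matching a fricative); /ʈ/ → [ʂ] before /ɣ/ (stop → fricative, matching a fricative) — only manner changes, and always toward the following segment.
The trigger is the following segment, so the direction is regressive (anticipatory).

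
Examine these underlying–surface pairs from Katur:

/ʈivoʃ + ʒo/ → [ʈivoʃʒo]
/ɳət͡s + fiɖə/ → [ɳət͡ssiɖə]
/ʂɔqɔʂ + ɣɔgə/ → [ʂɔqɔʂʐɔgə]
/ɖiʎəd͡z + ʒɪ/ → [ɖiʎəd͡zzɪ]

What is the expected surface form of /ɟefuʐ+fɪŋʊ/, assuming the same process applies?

[ɟefuʐʂɪŋʊ]

The data show progressive place assimilation: /f/ → [s] after /t͡s/; /ɣ/ → [ʐ] after /ʂ/; /ʒ/ → [z] after /d͡z/. In each pair only place changes, matching the preceding consonant, while manner and voice stay constant.
No alternation appears in [ʈivoʃʒo]: there the adjacent consonants already agree in place (/ʒ/ and /ʃ/ are both postalveolar), so this form is consistent with the same rule.
/f/ is a voiceless labiodental fricative. The preceding trigger /ʐ/ is retroflex, so /f/ must become retroflex as well.
The voiceless retroflex fricative is [ʂ], so /f/ → [ʂ].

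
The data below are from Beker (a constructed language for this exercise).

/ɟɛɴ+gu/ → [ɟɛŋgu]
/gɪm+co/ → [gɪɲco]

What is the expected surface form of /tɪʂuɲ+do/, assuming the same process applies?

The data show regressive place assimilation: /ɴ/ → [ŋ] before /g/; /m/ → [ɲ] before /c/. In each pair only place changes, matching the following consonant, while manner and voice stay constant.
The rule targets /ɲ/ (voiced palatal nasal), which sits before the trigger /d/ (alveolar).
The voiced alveolar nasal is [n], so /ɲ/ → [n].

[tɪʂundo]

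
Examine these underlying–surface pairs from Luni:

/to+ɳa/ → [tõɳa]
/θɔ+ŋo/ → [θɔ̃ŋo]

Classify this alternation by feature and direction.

The vowel /o/ surfaces as nasalised [õ] next to the following nasal /ɳ/ — it has acquired the [+nasal] feature of its neighbour.
Likewise in the remaining data: /ɔ/ → [ɔ̃] before /ŋ/ — each time a vowel is nasalised next to a following nasal.
Because the conditioning nasal is to the right of the vowel that changes, the process is regressive (anticipatory).

regressive nasality assimilation (vowel nasalisation)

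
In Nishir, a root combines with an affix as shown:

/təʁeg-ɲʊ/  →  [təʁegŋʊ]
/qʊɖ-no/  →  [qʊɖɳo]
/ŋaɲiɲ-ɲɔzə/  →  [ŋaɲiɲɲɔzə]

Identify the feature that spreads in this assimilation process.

place

The segment that alternates is /ɲ/, which surfaces as [ŋ] when adjacent to /g/.
/ɲ/ is palatal while /g/ is velar; the output [ŋ] is velar, matching the trigger — so the feature that spreads is place.
The other alternating form patterns the same way: /n/ → [ɳ] after /ɖ/ (alveolar → retroflex, matching retroflex) — only place changes, and always toward the preceding segment.
No alternation appears in [ŋaɲiɲɲɔzə]: there the adjacent consonants already agree in place (/ɲ/ and /ɲ/ are both palatal), so this form is consistent with the same rule.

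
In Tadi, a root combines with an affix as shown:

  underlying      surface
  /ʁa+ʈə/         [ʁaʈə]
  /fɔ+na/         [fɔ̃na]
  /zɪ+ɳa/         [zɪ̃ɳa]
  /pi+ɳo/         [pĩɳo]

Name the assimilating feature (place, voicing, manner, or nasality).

The vowel /ɔ/ surfaces as nasalised [ɔ̃] next to the following nasal /n/ — it has acquired the [+nasal] feature of its neighbour.
Likewise in the remaining data: /ɪ/ → [ɪ̃] before /ɳ/; /i/ → [ĩ] before /ɳ/ — each time a vowel is nasalised next to a following nasal.
No change occurs in [ʁaʈə] because the vowel at the boundary is adjacent to an oral consonant, not a nasal (/a/ next to /ʈ/).

nasality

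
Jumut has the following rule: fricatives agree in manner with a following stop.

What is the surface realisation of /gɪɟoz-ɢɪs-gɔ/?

[gɪɟodɢɪtgɔ]

The rule targets /z/ (voiced alveolar fricative), which sits before the trigger /ɢ/ (stop).
A voiced alveolar stop is [d], so the surface segment is [d].
The same rule applies at the second boundary: /s/ → [t] next to /g/.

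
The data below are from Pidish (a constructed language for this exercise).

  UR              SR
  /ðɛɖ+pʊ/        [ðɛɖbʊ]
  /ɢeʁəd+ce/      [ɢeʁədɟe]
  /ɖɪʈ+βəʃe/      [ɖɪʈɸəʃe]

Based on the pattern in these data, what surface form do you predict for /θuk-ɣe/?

[θukxe]

The data show progressive voicing assimilation: /p/ → [b] after /ɖ/; /c/ → [ɟ] after /d/; /β/ → [ɸ] after /ʈ/. In each pair only voicing changes, matching the preceding consonant, while place and manner stay constant.
/ɣ/ is a voiced velar fricative. The preceding trigger /k/ is voiceless, so /ɣ/ must become voiceless as well.
The voiceless velar fricative is [x], so /ɣ/ → [x].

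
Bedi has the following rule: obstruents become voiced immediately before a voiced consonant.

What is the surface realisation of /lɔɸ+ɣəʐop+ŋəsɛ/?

[lɔβɣəʐobŋəsɛ]

The rule targets /ɸ/ (voiceless bilabial fricative), which sits before the trigger /ɣ/ (voiced).
The voiced bilabial fricative is [β], so /ɸ/ → [β].
The same rule applies at the second boundary: /p/ → [b] next to /ŋ/.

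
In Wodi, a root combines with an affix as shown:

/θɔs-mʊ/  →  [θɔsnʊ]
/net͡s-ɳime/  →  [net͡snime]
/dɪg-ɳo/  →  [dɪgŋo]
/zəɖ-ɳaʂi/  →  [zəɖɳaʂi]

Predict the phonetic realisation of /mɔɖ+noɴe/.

The data show progressive place assimilation: /m/ → [n] after /s/; /ɳ/ → [n] after /t͡s/; /ɳ/ → [ŋ] after /g/. In each pair only place changes, matching the preceding consonant, while manner and voice stay constant.
Nothing changes in [zəɖɳaʂi]: there the adjacent consonants already agree in place (/ɳ/ and /ɖ/ are both retroflex), so this form is consistent with the same rule.
/n/ is a voiced alveolar nasal. The preceding trigger /ɖ/ is retroflex, so /n/ must become retroflex as well.
A voiced retroflex nasal is [ɳ], so the surface segment is [ɳ].

[mɔɖɳoɴe]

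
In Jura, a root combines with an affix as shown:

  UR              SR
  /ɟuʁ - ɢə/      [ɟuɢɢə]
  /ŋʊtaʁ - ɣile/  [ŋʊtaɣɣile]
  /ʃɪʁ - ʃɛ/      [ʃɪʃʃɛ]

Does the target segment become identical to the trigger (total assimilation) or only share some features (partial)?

total assimilation

Comparing underlying and surface forms, /ʁ/ → [ʃ] is the alternation; the neighbouring /ʃ/ is constant.
The output [ʃ] is identical to the trigger /ʃ/ — every feature (place, manner, voicing) has been copied — so this is total assimilation.
The remaining alternations confirm this: /ʁ/ → [ɢ] before /ɢ/; /ʁ/ → [ɣ] before /ɣ/ — in each case the output is a copy of the following consonant.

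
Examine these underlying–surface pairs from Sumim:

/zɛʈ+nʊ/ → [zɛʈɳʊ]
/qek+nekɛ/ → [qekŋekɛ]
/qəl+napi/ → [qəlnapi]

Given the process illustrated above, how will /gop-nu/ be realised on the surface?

[gopmu]

The data show progressive place assimilation: /n/ → [ɳ] after /ʈ/; /n/ → [ŋ] after /k/. In each pair only place changes, matching the preceding consonant, while manner and voice stay constant.
Nothing changes in [qəlnapi]: there the adjacent consonants already agree in place (/n/ and /l/ are both alveolar), so this form is consistent with the same rule.
The rule targets /n/ (voiced alveolar nasal), which sits after the trigger /p/ (bilabial).
The voiced bilabial nasal is [m], so /n/ → [m].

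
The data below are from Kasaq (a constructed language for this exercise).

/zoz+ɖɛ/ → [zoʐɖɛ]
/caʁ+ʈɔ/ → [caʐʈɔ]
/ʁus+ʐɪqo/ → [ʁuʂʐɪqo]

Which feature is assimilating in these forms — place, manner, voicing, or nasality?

place

Comparing underlying and surface forms, /z/ → [ʐ] is the alternation; the neighbouring /ɖ/ is constant.
/z/ is alveolar while /ɖ/ is retroflex; the output [ʐ] is retroflex, matching the trigger — so the feature that spreads is place.
The other alternating forms pattern the same way: /ʁ/ → [ʐ] before /ʈ/ (uvular → retroflex, matching retroflex); /s/ → [ʂ] before /ʐ/ (alveolar → retroflex, matching retroflex) — only place changes, and always toward the following segment.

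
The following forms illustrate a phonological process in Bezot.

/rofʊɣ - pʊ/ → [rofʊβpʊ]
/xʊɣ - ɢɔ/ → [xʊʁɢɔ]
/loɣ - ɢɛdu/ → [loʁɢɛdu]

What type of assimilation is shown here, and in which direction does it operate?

Underlying /ɣ/ is realised as [β] next to /p/; /p/ itself does not change.
/ɣ/ is velar while /p/ is bilabial; the output [β] is bilabial, matching the trigger — so the feature that spreads is place.
Manner and voice are unchanged, so the assimilation is partial, not total.
The same holds elsewhere in the data: /ɣ/ → [ʁ] before /ɢ/ (velar → uvular, matching uvular) — only place changes, and always toward the following segment.
The trigger is the following segment, so the direction is regressive (anticipatory).

regressive place assimilation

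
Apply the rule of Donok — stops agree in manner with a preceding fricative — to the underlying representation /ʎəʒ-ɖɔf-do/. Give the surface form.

[ʎəʒʐɔfzo]

/ɖ/ is a voiced retroflex stop. The preceding trigger /ʒ/ is a fricative, so /ɖ/ must become a fricative as well.
Changing only its manner to fricative gives [ʐ] — the voiced retroflex fricative.
The same rule applies at the second boundary: /d/ → [z] next to /f/.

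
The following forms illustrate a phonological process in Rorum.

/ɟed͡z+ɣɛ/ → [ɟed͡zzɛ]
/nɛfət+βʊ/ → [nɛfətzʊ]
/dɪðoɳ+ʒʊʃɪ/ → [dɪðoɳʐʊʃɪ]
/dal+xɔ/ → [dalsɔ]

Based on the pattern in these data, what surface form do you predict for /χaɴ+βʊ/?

[χaɴʁʊ]

The data show progressive place assimilation: /ɣ/ → [z] after /d͡z/; /β/ → [z] after /t/; /ʒ/ → [ʐ] after /ɳ/; /x/ → [s] after /l/. In each pair only place changes, matching the preceding consonant, while manner and voice stay constant.
The rule targets /β/ (voiced bilabial fricative), which sits after the trigger /ɴ/ (uvular).
The voiced uvular fricative is [ʁ], so /β/ → [ʁ].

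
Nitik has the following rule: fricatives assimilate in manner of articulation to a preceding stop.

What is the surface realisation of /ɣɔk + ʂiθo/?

The rule targets /ʂ/ (voiceless retroflex fricative), which sits after the trigger /k/ (stop).
The voiceless retroflex stop is [ʈ], so /ʂ/ → [ʈ].

[ɣɔkʈiθo]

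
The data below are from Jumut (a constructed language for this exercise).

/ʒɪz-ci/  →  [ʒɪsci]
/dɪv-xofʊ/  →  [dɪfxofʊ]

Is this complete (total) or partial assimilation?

Comparing underlying and surface forms, /z/ → [s] is the alternation; the neighbouring /c/ is constant.
The change voiced → voiceless matches the voicing of the following /c/, identifying this as voicing assimilation.
Place and manner are unchanged, so the assimilation is partial, not total.
The same holds elsewhere in the data: /v/ → [f] before /x/ (voiced → voiceless, matching voiceless) — only voicing changes, and always toward the following segment.

partial assimilation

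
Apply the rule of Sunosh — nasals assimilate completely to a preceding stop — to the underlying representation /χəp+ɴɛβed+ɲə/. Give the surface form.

[χəppɛβeddə]

/ɴ/ is the segment targeted by the rule; it sits immediately after /p/, so it assimilates completely and surfaces as [p].
At the second juncture, /ɲ/ likewise becomes [d] adjacent to /d/.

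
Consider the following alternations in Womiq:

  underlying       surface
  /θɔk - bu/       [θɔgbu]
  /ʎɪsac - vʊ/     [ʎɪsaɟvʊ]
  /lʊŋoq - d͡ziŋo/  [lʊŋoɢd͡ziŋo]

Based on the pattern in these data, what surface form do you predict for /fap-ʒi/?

[fabʒi]

The data show regressive voicing assimilation: /k/ → [g] before /b/; /c/ → [ɟ] before /v/; /q/ → [ɢ] before /d͡z/. In each pair only voicing changes, matching the following consonant, while place and manner stay constant.
/p/ is a voiceless bilabial stop. The following trigger /ʒ/ is voiced, so /p/ must become voiced as well.
The voiced bilabial stop is [b], so /p/ → [b].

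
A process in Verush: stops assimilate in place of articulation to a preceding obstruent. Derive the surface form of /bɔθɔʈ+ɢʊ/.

The rule targets /ɢ/ (voiced uvular stop), which sits after the trigger /ʈ/ (retroflex).
A voiced retroflex stop is [ɖ], so the surface segment is [ɖ].

[bɔθɔʈɖʊ]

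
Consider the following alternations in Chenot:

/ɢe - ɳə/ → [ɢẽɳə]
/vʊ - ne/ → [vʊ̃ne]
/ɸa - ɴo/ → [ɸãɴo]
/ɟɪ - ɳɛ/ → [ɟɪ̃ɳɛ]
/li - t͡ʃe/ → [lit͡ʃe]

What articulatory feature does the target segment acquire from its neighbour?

nasality

The vowel /e/ surfaces as nasalised [ẽ] next to the following nasal /ɳ/ — it has acquired the [+nasal] feature of its neighbour.
The other forms show the same pattern: /ʊ/ → [ʊ̃] before /n/; /a/ → [ã] before /ɴ/; /ɪ/ → [ɪ̃] before /ɳ/ — each time a vowel is nasalised next to a following nasal.
No change occurs in [lit͡ʃe] because the vowel at the boundary is adjacent to an oral consonant, not a nasal (/i/ next to /t͡ʃ/).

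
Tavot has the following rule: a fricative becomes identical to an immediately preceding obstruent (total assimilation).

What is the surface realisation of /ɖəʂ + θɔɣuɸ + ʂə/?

[ɖəʂʂɔɣuɸɸə]

/θ/ is the segment targeted by the rule; it sits immediately after /ʂ/, so it assimilates completely and surfaces as [ʂ].
At the second juncture, /ʂ/ likewise becomes [ɸ] adjacent to /ɸ/.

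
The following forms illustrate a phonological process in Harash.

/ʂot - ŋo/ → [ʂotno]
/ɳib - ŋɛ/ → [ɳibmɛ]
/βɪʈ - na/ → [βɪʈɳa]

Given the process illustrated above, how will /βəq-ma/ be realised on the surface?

[βəqɴa]

The data show progressive place assimilation: /ŋ/ → [n] after /t/; /ŋ/ → [m] after /b/; /n/ → [ɳ] after /ʈ/. In each pair only place changes, matching the preceding consonant, while manner and voice stay constant.
The rule targets /m/ (voiced bilabial nasal), which sits after the trigger /q/ (uvular).
Changing only its place to uvular gives [ɴ] — the voiced uvular nasal.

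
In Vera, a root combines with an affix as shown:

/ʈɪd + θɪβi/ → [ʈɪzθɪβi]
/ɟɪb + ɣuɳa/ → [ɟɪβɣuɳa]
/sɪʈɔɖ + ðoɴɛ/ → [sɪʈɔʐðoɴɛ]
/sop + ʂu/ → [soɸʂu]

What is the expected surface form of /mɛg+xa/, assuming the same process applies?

[mɛɣxa]

The data show regressive manner assimilation: /d/ → [z] before /θ/; /b/ → [β] before /ɣ/; /ɖ/ → [ʐ] before /ð/; /p/ → [ɸ] before /ʂ/. In each pair only manner changes, matching the following consonant, while place and voice stay constant.
/g/ is a voiced velar stop. The following trigger /x/ is a fricative, so /g/ must become a fricative as well.
The voiced velar fricative is [ɣ], so /g/ → [ɣ].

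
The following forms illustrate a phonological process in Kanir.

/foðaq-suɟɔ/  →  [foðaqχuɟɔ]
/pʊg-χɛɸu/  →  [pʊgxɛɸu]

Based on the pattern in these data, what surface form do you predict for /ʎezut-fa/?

The data show progressive place assimilation: /s/ → [χ] after /q/; /χ/ → [x] after /g/. In each pair only place changes, matching the preceding consonant, while manner and voice stay constant.
/f/ is a voiceless labiodental fricative. The preceding trigger /t/ is alveolar, so /f/ must become alveolar as well.
The voiceless alveolar fricative is [s], so /f/ → [s].

[ʎezutsa]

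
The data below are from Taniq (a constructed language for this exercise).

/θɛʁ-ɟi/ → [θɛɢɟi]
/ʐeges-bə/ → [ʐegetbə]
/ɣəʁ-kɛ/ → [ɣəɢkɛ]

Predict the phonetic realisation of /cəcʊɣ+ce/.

[cəcʊgce]

The data show regressive manner assimilation: /ʁ/ → [ɢ] before /ɟ/; /s/ → [t] before /b/; /ʁ/ → [ɢ] before /k/. In each pair only manner changes, matching the following consonant, while place and voice stay constant.
/ɣ/ is a voiced velar fricative. The following trigger /c/ is a stop, so /ɣ/ must become a stop as well.
Changing only its manner to stop gives [g] — the voiced velar stop.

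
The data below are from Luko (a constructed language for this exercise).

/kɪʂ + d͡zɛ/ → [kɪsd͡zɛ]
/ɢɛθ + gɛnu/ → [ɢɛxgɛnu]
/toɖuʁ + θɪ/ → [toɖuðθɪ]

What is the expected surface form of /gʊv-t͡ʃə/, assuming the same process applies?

[gʊʒt͡ʃə]

The data show regressive place assimilation: /ʂ/ → [s] before /d͡z/; /θ/ → [x] before /g/; /ʁ/ → [ð] before /θ/. In each pair only place changes, matching the following consonant, while manner and voice stay constant.
The rule targets /v/ (voiced labiodental fricative), which sits before the trigger /t͡ʃ/ (postalveolar).
The voiced postalveolar fricative is [ʒ], so /v/ → [ʒ].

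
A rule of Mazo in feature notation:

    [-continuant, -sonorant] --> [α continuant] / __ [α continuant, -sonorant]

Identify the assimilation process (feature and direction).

The rule copies [continuant] (continuancy) from the environment onto the target stops; since [±continuant] encodes the stop/fricative manner contrast, the assimilating dimension is manner.
Since the environment is written after the underscore, the trigger follows the target; the direction is regressive.

regressive manner assimilation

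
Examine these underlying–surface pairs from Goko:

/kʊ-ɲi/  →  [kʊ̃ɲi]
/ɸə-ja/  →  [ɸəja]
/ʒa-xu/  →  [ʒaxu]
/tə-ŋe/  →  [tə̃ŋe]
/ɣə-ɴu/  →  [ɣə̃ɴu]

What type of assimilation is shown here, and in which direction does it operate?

The vowel /ʊ/ surfaces as nasalised [ʊ̃] next to the following nasal /ɲ/ — it has acquired the [+nasal] feature of its neighbour.
The other forms show the same pattern: /ə/ → [ə̃] before /ŋ/; /ə/ → [ə̃] before /ɴ/ — each time a vowel is nasalised next to a following nasal.
No change occurs in [ɸəja], [ʒaxu] because the vowel at the boundary is adjacent to an oral consonant, not a nasal (/ə/ next to /j/; /a/ next to /x/).
Because the conditioning nasal is to the right of the vowel that changes, the process is regressive (anticipatory).

regressive nasality assimilation (vowel nasalisation)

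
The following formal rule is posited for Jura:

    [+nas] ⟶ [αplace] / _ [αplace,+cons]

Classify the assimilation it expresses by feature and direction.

The shared variable α links the value of the place features (abbreviated [place]) on the target to the same value on the neighbouring segment, so place is the feature that assimilates.
Since the environment is written after the underscore, the trigger follows the target; the direction is regressive.

regressive place assimilation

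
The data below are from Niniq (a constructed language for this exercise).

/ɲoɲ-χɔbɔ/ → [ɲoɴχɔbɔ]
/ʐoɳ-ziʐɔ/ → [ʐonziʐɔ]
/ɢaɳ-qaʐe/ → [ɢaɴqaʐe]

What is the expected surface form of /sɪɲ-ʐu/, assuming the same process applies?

The data show regressive place assimilation: /ɲ/ → [ɴ] before /χ/; /ɳ/ → [n] before /z/; /ɳ/ → [ɴ] before /q/. In each pair only place changes, matching the following consonant, while manner and voice stay constant.
/ɲ/ is a voiced palatal nasal. The following trigger /ʐ/ is retroflex, so /ɲ/ must become retroflex as well.
The voiced retroflex nasal is [ɳ], so /ɲ/ → [ɳ].

[sɪɳʐu]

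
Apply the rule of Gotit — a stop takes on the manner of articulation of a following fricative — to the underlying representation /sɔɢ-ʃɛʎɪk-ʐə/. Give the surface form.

[sɔʁʃɛʎɪxʐə]

/ɢ/ is a voiced uvular stop. The following trigger /ʃ/ is a fricative, so /ɢ/ must become a fricative as well.
Changing only its manner to fricative gives [ʁ] — the voiced uvular fricative.
The same rule applies at the second boundary: /k/ → [x] next to /ʐ/.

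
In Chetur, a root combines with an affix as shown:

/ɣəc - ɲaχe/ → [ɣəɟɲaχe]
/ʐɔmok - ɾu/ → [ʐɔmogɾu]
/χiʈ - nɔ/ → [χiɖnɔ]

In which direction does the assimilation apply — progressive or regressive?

The segment that alternates is /c/, which surfaces as [ɟ] when adjacent to /ɲ/.
The change voiceless → voiced matches the voicing of the following /ɲ/, identifying this as voicing assimilation.
Checking the remaining alternations: /k/ → [g] before /ɾ/ (voiceless → voiced, matching voiced); /ʈ/ → [ɖ] before /n/ (voiceless → voiced, matching voiced) — only voicing changes, and always toward the following segment.
The trigger is the following segment, so the direction is regressive (anticipatory).

regressive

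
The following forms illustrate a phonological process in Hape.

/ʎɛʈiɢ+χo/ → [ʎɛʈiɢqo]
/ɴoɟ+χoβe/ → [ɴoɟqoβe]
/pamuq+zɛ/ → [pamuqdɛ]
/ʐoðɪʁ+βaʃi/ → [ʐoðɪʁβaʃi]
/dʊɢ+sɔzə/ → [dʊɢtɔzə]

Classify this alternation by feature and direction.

Underlying /χ/ is realised as [q] next to /ɢ/; /ɢ/ itself does not change.
/χ/ is a fricative while /ɢ/ is a stop; the output [q] is a stop, matching the trigger — so the feature that spreads is manner.
Place and voice are unchanged, so the assimilation is partial, not total.
The same holds elsewhere in the data: /χ/ → [q] after /ɟ/ (fricative → stop, matching a stop); /z/ → [d] after /q/ (fricative → stop, matching a stop); /s/ → [t] after /ɢ/ (fricative → stop, matching a stop) — only manner changes, and always toward the preceding segment.
No alternation appears in [ʐoðɪʁβaʃi]: there the adjacent consonants already agree in manner (/β/ and /ʁ/ are both fricatives), so this form is consistent with the same rule.
The trigger is the preceding segment, so the direction is progressive (perseverative).

progressive manner assimilation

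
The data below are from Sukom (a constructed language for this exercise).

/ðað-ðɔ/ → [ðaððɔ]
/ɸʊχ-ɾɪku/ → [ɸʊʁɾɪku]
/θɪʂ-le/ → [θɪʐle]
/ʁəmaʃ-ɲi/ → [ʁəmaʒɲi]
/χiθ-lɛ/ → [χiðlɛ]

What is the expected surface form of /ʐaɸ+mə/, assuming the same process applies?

The data show regressive voicing assimilation: /χ/ → [ʁ] before /ɾ/; /ʂ/ → [ʐ] before /l/; /ʃ/ → [ʒ] before /ɲ/; /θ/ → [ð] before /l/. In each pair only voicing changes, matching the following consonant, while place and manner stay constant.
Nothing changes in [ðaððɔ]: there the adjacent consonants already agree in voicing (/ð/ and /ð/ are both voiced), so this form is consistent with the same rule.
/ɸ/ is a voiceless bilabial fricative. The following trigger /m/ is voiced, so /ɸ/ must become voiced as well.
The voiced bilabial fricative is [β], so /ɸ/ → [β].

[ʐaβmə]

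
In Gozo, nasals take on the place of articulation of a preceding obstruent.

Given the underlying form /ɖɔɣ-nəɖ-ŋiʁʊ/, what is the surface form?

[ɖɔɣŋəɖɳiʁʊ]

The rule targets /n/ (voiced alveolar nasal), which sits after the trigger /ɣ/ (velar).
Changing only its place to velar gives [ŋ] — the voiced velar nasal.
At the second juncture, /ŋ/ likewise becomes [ɳ] adjacent to /ɖ/.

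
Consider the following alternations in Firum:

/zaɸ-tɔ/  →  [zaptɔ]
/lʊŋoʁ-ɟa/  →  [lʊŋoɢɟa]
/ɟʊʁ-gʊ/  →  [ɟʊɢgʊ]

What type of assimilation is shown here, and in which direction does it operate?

The segment that alternates is /ɸ/, which surfaces as [p] when adjacent to /t/.
/ɸ/ is a fricative while /t/ is a stop; the output [p] is a stop, matching the trigger — so the feature that spreads is manner.
Place and voice are unchanged, so the assimilation is partial, not total.
The other alternating forms pattern the same way: /ʁ/ → [ɢ] before /ɟ/ (fricative → stop, matching a stop); /ʁ/ → [ɢ] before /g/ (fricative → stop, matching a stop) — only manner changes, and always toward the following segment.
Since the segment that changes precedes the conditioning segment, the assimilation is regressive.

regressive manner assimilation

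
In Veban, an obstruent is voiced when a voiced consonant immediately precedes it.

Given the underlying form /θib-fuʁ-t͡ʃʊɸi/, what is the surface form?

[θibvuʁd͡ʒʊɸi]

/f/ is a voiceless labiodental fricative. The preceding trigger /b/ is voiced, so /f/ must become voiced as well.
Changing only its voicing to voiced gives [v] — the voiced labiodental fricative.
At the second juncture, /t͡ʃ/ likewise becomes [d͡ʒ] adjacent to /ʁ/.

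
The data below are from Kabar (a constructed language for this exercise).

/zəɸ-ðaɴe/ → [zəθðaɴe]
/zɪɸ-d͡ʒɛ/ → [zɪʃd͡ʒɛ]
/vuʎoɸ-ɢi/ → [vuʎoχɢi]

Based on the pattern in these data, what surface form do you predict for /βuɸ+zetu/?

The data show regressive place assimilation: /ɸ/ → [θ] before /ð/; /ɸ/ → [ʃ] before /d͡ʒ/; /ɸ/ → [χ] before /ɢ/. In each pair only place changes, matching the following consonant, while manner and voice stay constant.
The rule targets /ɸ/ (voiceless bilabial fricative), which sits before the trigger /z/ (alveolar).
Changing only its place to alveolar gives [s] — the voiceless alveolar fricative.

[βuszetu]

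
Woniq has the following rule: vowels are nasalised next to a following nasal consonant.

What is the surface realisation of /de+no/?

/e/ sits next to the nasal /n/ and is therefore nasalised to [ẽ].

[dẽno]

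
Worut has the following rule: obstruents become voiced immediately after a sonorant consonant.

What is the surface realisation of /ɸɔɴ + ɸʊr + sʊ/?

[ɸɔɴβʊrzʊ]

/ɸ/ is a voiceless bilabial fricative. The preceding trigger /ɴ/ is voiced, so /ɸ/ must become voiced as well.
Changing only its voicing to voiced gives [β] — the voiced bilabial fricative.
The same rule applies at the second boundary: /s/ → [z] next to /r/.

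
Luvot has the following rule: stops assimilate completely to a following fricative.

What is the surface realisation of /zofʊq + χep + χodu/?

[zofʊχχeχχodu]

/q/ is the segment targeted by the rule; it sits immediately before /χ/, so it assimilates completely and surfaces as [χ].
The same rule applies at the second boundary: /p/ → [χ] next to /χ/.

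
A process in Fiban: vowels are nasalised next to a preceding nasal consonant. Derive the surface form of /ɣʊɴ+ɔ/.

[ɣʊɴɔ̃]

The vowel /ɔ/ is adjacent to the preceding nasal /ɴ/, so it acquires [+nasal] and surfaces as [ɔ̃].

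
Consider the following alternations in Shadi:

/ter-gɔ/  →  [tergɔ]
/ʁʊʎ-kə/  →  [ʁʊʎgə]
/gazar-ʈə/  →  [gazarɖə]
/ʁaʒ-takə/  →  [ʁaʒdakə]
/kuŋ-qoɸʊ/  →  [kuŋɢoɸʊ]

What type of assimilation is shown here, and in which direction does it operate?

progressive voicing assimilation

The segment that alternates is /k/, which surfaces as [g] when adjacent to /ʎ/.
The change voiceless → voiced matches the voicing of the preceding /ʎ/, identifying this as voicing assimilation.
Place and manner are unchanged, so the assimilation is partial, not total.
The other alternating forms pattern the same way: /ʈ/ → [ɖ] after /r/ (voiceless → voiced, matching voiced); /t/ → [d] after /ʒ/ (voiceless → voiced, matching voiced); /q/ → [ɢ] after /ŋ/ (voiceless → voiced, matching voiced) — only voicing changes, and always toward the preceding segment.
Nothing changes in [tergɔ]: there the adjacent consonants already agree in voicing (/g/ and /r/ are both voiced), so this form is consistent with the same rule.
Since the segment that changes follows the conditioning segment, the assimilation is progressive.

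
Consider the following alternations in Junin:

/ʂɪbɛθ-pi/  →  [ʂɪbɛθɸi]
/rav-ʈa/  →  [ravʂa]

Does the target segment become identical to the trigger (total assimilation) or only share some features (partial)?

partial assimilation

Comparing underlying and surface forms, /p/ → [ɸ] is the alternation; the neighbouring /θ/ is constant.
/p/ is a stop while /θ/ is a fricative; the output [ɸ] is a fricative, matching the trigger — so the feature that spreads is manner.
Place and voice are unchanged, so the assimilation is partial, not total.
The same holds elsewhere in the data: /ʈ/ → [ʂ] after /v/ (stop → fricative, matching a fricative) — only manner changes, and always toward the preceding segment.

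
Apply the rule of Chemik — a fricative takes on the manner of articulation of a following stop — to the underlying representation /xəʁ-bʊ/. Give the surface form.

/ʁ/ is a voiced uvular fricative. The following trigger /b/ is a stop, so /ʁ/ must become a stop as well.
A voiced uvular stop is [ɢ], so the surface segment is [ɢ].

[xəɢbʊ]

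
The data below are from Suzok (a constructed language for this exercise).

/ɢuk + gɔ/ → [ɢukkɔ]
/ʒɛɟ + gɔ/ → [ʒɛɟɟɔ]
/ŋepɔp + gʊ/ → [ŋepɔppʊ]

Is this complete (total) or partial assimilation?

total assimilation

Underlying /g/ is realised as [p] next to /p/; /p/ itself does not change.
The output [p] is identical to the trigger /p/ — every feature (place, manner, voicing) has been copied — so this is total assimilation.
The other forms behave the same way: /g/ → [k] after /k/; /g/ → [ɟ] after /ɟ/ — in each case the output is a copy of the preceding consonant.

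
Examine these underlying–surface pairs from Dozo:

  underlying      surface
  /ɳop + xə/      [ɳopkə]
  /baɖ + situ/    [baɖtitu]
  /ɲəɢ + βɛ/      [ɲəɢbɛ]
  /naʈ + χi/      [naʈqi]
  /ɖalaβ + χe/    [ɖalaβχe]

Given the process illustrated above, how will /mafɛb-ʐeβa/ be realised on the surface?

[mafɛbɖeβa]

The data show progressive manner assimilation: /x/ → [k] after /p/; /s/ → [t] after /ɖ/; /β/ → [b] after /ɢ/; /χ/ → [q] after /ʈ/. In each pair only manner changes, matching the preceding consonant, while place and voice stay constant.
No alternation appears in [ɖalaβχe]: there the adjacent consonants already agree in manner (/χ/ and /β/ are both fricatives), so this form is consistent with the same rule.
/ʐ/ is a voiced retroflex fricative. The preceding trigger /b/ is a stop, so /ʐ/ must become a stop as well.
A voiced retroflex stop is [ɖ], so the surface segment is [ɖ].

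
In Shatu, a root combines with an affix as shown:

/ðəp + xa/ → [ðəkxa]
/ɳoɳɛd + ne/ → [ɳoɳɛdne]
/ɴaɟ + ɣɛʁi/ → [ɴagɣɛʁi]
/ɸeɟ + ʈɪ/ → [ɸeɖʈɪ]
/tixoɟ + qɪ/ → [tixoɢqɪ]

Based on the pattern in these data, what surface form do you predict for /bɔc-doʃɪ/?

[bɔtdoʃɪ]

The data show regressive place assimilation: /p/ → [k] before /x/; /ɟ/ → [g] before /ɣ/; /ɟ/ → [ɖ] before /ʈ/; /ɟ/ → [ɢ] before /q/. In each pair only place changes, matching the following consonant, while manner and voice stay constant.
No alternation appears in [ɳoɳɛdne]: there the adjacent consonants already agree in place (/d/ and /n/ are both alveolar), so this form is consistent with the same rule.
/c/ is a voiceless palatal stop. The following trigger /d/ is alveolar, so /c/ must become alveolar as well.
The voiceless alveolar stop is [t], so /c/ → [t].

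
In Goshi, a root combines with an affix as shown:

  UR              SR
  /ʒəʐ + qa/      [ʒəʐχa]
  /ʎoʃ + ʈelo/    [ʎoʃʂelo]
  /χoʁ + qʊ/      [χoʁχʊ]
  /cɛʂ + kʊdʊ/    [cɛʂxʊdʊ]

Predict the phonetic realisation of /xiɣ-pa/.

The data show progressive manner assimilation: /q/ → [χ] after /ʐ/; /ʈ/ → [ʂ] after /ʃ/; /q/ → [χ] after /ʁ/; /k/ → [x] after /ʂ/. In each pair only manner changes, matching the preceding consonant, while place and voice stay constant.
The rule targets /p/ (voiceless bilabial stop), which sits after the trigger /ɣ/ (fricative).
The voiceless bilabial fricative is [ɸ], so /p/ → [ɸ].

[xiɣɸa]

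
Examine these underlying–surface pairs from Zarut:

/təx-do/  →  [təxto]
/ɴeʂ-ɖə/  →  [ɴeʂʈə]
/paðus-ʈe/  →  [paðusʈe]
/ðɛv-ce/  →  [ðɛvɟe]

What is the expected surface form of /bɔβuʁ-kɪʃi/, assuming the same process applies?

[bɔβuʁgɪʃi]

The data show progressive voicing assimilation: /d/ → [t] after /x/; /ɖ/ → [ʈ] after /ʂ/; /c/ → [ɟ] after /v/. In each pair only voicing changes, matching the preceding consonant, while place and manner stay constant.
Nothing changes in [paðusʈe]: there the adjacent consonants already agree in voicing (/ʈ/ and /s/ are both voiceless), so this form is consistent with the same rule.
The rule targets /k/ (voiceless velar stop), which sits after the trigger /ʁ/ (voiced).
Changing only its voicing to voiced gives [g] — the voiced velar stop.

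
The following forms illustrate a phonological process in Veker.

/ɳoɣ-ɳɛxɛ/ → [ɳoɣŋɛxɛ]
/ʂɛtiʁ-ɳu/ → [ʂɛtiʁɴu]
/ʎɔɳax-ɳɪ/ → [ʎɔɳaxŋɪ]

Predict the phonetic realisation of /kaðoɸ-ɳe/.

The data show progressive place assimilation: /ɳ/ → [ŋ] after /ɣ/; /ɳ/ → [ɴ] after /ʁ/; /ɳ/ → [ŋ] after /x/. In each pair only place changes, matching the preceding consonant, while manner and voice stay constant.
/ɳ/ is a voiced retroflex nasal. The preceding trigger /ɸ/ is bilabial, so /ɳ/ must become bilabial as well.
A voiced bilabial nasal is [m], so the surface segment is [m].

[kaðoɸme]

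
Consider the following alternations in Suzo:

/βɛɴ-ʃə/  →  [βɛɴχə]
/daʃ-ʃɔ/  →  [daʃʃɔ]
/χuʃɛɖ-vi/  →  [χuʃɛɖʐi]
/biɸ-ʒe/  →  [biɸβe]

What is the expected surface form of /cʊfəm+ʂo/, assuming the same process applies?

The data show progressive place assimilation: /ʃ/ → [χ] after /ɴ/; /v/ → [ʐ] after /ɖ/; /ʒ/ → [β] after /ɸ/. In each pair only place changes, matching the preceding consonant, while manner and voice stay constant.
No alternation appears in [daʃʃɔ]: there the adjacent consonants already agree in place (/ʃ/ and /ʃ/ are both postalveolar), so this form is consistent with the same rule.
The rule targets /ʂ/ (voiceless retroflex fricative), which sits after the trigger /m/ (bilabial).
Changing only its place to bilabial gives [ɸ] — the voiceless bilabial fricative.

[cʊfəmɸo]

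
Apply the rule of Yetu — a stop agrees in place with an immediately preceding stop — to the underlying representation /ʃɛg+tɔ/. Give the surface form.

The rule targets /t/ (voiceless alveolar stop), which sits after the trigger /g/ (velar).
The voiceless velar stop is [k], so /t/ → [k].

[ʃɛgkɔ]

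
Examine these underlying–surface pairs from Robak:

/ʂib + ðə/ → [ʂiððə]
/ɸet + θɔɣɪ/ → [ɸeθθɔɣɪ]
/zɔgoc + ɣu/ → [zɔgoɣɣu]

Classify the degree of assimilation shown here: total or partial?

Underlying /b/ is realised as [ð] next to /ð/; /ð/ itself does not change.
The output [ð] is identical to the trigger /ð/ — every feature (place, manner, voicing) has been copied — so this is total assimilation.
The remaining alternations confirm this: /t/ → [θ] before /θ/; /c/ → [ɣ] before /ɣ/ — in each case the output is a copy of the following consonant.

total assimilation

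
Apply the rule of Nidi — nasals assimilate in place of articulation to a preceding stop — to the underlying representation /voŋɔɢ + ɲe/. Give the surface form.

/ɲ/ is a voiced palatal nasal. The preceding trigger /ɢ/ is uvular, so /ɲ/ must become uvular as well.
Changing only its place to uvular gives [ɴ] — the voiced uvular nasal.

[voŋɔɢɴe]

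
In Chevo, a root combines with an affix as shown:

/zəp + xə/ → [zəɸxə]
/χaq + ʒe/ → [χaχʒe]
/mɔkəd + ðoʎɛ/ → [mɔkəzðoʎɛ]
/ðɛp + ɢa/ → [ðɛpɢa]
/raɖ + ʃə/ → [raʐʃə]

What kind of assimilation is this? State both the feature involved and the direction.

Underlying /p/ is realised as [ɸ] next to /x/; /x/ itself does not change.
/p/ is a stop while /x/ is a fricative; the output [ɸ] is a fricative, matching the trigger — so the feature that spreads is manner.
Place and voice are unchanged, so the assimilation is partial, not total.
The other alternating forms pattern the same way: /q/ → [χ] before /ʒ/ (stop → fricative, matching a fricative); /d/ → [z] before /ð/ (stop → fricative, matching a fricative); /ɖ/ → [ʐ] before /ʃ/ (stop → fricative, matching a fricative) — only manner changes, and always toward the following segment.
Nothing changes in [ðɛpɢa]: there the adjacent consonants already agree in manner (/p/ and /ɢ/ are both stops), so this form is consistent with the same rule.
Since the segment that changes precedes the conditioning segment, the assimilation is regressive.

regressive manner assimilation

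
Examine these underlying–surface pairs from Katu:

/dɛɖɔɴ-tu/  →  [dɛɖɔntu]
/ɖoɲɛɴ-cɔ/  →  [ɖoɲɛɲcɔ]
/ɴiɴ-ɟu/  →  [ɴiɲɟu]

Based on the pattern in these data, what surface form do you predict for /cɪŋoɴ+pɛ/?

The data show regressive place assimilation: /ɴ/ → [n] before /t/; /ɴ/ → [ɲ] before /c/; /ɴ/ → [ɲ] before /ɟ/. In each pair only place changes, matching the following consonant, while manner and voice stay constant.
/ɴ/ is a voiced uvular nasal. The following trigger /p/ is bilabial, so /ɴ/ must become bilabial as well.
The voiced bilabial nasal is [m], so /ɴ/ → [m].

[cɪŋompɛ]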